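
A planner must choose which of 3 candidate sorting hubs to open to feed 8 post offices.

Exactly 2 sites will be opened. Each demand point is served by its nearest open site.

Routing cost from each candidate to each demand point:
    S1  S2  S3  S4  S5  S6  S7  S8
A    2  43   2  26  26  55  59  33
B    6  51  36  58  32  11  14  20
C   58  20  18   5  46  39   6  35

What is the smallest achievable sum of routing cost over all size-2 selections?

118

Open {B, C}.
  S1→B 6, S2→C 20, S3→C 18, S4→C 5, S5→B 32, S6→B 11, S7→C 6, S8→B 20  ⇒ total 118.
Compare {A, C}: total 133.
Compare {A, B}: total 144.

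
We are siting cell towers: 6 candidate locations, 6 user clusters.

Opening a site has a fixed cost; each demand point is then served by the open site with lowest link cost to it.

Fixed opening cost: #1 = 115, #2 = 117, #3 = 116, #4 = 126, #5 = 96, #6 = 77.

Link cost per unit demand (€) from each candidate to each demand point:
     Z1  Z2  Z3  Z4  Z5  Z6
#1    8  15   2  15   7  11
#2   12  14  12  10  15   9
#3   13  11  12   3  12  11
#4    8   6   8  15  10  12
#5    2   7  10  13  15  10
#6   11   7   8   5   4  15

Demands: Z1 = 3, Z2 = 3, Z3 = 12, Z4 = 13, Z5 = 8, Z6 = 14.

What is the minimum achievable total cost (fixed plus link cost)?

Open {#1, #6}: assign each demand point to its cheapest open site.
  Z1→#1 3×8=24, Z2→#6 3×7=21, Z3→#1 12×2=24, Z4→#6 13×5=65, Z5→#6 8×4=32, Z6→#1 14×11=154
  link cost 320, fixed 192 → total 512.
Compare {#5, #6}: link cost 360 + fixed 173 = 533.
Compare {#6}: link cost 457 + fixed 77 = 534.
Compare {#1, #3}: link cost 330 + fixed 231 = 561.
All other subsets cost ≥ 533. Minimum total cost: 512.

512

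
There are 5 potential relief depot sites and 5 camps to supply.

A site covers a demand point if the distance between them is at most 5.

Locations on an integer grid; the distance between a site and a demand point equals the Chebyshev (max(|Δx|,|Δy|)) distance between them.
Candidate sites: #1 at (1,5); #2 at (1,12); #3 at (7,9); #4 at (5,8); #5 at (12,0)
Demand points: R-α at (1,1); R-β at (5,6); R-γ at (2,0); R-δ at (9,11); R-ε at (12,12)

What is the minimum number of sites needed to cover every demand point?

Coverage sets (demand points within 5 of each site):
  #1: {R-α, R-β, R-γ}
  #2: {}
  #3: {R-β, R-δ, R-ε}
  #4: {R-β, R-δ}
  #5: {}
No single site covers all 5 demand points.
But {#1, #3} covers everything, so the minimum is 2.

2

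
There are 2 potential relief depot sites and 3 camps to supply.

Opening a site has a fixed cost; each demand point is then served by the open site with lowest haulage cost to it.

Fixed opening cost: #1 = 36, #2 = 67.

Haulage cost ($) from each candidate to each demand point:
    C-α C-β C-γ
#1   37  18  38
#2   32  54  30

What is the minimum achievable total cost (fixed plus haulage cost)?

Open {#1}: assign each demand point to its cheapest open site.
  C-α→#1 37, C-β→#1 18, C-γ→#1 38
  haulage cost 93, fixed 36 → total 129.
Compare {#2}: haulage cost 116 + fixed 67 = 183.
Compare {#1, #2}: haulage cost 80 + fixed 103 = 183.

129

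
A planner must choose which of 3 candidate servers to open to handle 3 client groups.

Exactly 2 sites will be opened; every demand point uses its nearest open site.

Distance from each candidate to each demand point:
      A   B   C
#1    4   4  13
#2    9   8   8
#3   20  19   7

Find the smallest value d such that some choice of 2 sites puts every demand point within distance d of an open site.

Open {#1, #3}.
  Farthest demand point is C at distance 7 (to #3); all others are ≤ 7.
With {#1, #2} the worst case is 8.
With {#2, #3} the worst case is 9.
No size-2 selection achieves below 7.

7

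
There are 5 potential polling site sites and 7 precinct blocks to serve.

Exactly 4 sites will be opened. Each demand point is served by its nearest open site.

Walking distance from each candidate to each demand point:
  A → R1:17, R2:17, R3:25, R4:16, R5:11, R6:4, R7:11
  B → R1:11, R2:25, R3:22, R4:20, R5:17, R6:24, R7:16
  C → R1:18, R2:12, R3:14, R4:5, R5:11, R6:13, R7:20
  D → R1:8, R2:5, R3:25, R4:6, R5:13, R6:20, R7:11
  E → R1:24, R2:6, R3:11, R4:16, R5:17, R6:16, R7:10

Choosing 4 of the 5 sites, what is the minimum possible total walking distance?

Open {A, C, D, E}.
  R1→D 8, R2→D 5, R3→E 11, R4→C 5, R5→A 11, R6→A 4, R7→E 10  ⇒ total 54.
Compare {A, B, D, E}: total 55.
Compare {A, B, C, D}: total 58.
No size-4 selection does better; minimum is 54.

54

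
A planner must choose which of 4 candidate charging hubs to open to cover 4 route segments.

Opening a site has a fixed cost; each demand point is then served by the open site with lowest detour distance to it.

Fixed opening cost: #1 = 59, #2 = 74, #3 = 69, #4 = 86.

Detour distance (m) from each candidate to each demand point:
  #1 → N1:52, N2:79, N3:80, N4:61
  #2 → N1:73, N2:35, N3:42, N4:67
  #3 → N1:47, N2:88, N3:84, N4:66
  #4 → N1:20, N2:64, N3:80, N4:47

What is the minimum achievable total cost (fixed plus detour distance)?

291

Open {#2}: assign each demand point to its cheapest open site.
  N1→#2 73, N2→#2 35, N3→#2 42, N4→#2 67
  detour distance 217, fixed 74 → total 291.
Compare {#4}: detour distance 211 + fixed 86 = 297.
Compare {#2, #4}: detour distance 144 + fixed 160 = 304.
Compare {#1, #2}: detour distance 190 + fixed 133 = 323.
All other subsets cost ≥ 297. Minimum total cost: 291.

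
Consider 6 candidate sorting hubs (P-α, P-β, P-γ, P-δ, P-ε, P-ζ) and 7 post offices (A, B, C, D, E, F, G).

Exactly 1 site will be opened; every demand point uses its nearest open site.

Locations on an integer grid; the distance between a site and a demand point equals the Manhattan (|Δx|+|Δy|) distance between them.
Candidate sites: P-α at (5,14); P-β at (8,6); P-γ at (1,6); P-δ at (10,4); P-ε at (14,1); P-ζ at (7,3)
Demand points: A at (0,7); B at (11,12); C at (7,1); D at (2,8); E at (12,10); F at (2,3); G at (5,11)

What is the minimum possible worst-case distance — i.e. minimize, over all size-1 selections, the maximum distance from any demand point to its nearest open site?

9

Open {P-β}.
  Farthest demand point is A at distance 9 (to P-β); all others are ≤ 9.
With {P-δ} the worst case is 13.
With {P-ζ} the worst case is 13.
No size-1 selection achieves below 9.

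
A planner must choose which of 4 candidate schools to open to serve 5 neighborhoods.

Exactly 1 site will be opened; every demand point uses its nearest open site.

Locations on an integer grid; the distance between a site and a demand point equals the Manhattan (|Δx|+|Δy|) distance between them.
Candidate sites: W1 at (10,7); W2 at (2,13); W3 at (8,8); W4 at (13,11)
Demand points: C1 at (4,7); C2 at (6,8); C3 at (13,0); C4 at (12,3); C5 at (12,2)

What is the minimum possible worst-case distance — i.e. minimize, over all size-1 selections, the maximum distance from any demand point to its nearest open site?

Open {W1}.
  Farthest demand point is C3 at distance 10 (to W1); all others are ≤ 10.
With {W3} the worst case is 13.
With {W4} the worst case is 13.
No size-1 selection achieves below 10.

10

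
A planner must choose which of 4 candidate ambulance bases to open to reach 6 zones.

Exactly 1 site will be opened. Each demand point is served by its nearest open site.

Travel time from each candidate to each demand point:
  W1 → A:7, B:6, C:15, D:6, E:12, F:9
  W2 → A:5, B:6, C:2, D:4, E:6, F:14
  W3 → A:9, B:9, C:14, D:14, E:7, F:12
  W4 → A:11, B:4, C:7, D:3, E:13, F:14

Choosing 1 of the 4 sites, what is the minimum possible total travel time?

37

Open {W2}.
  A→W2 5, B→W2 6, C→W2 2, D→W2 4, E→W2 6, F→W2 14  ⇒ total 37.
Compare {W4}: total 52.
Compare {W1}: total 55.
No size-1 selection does better; minimum is 37.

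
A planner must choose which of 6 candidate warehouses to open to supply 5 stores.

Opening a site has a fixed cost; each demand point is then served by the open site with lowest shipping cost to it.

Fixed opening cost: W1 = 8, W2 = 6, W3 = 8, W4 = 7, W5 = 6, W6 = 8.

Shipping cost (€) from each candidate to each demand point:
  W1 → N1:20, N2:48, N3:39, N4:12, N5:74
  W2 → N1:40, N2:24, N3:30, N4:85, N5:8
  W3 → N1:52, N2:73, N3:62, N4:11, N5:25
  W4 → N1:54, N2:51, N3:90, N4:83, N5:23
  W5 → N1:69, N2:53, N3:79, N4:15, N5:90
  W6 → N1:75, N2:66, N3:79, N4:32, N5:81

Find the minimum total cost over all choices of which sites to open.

Open {W1, W2}: assign each demand point to its cheapest open site.
  N1→W1 20, N2→W2 24, N3→W2 30, N4→W1 12, N5→W2 8
  shipping cost 94, fixed 14 → total 108.
Compare {W1, W2, W5}: shipping cost 94 + fixed 20 = 114.
Compare {W1, W2, W3}: shipping cost 93 + fixed 22 = 115.
Compare {W1, W2, W4}: shipping cost 94 + fixed 21 = 115.
All other subsets cost ≥ 114. Minimum total cost: 108.

108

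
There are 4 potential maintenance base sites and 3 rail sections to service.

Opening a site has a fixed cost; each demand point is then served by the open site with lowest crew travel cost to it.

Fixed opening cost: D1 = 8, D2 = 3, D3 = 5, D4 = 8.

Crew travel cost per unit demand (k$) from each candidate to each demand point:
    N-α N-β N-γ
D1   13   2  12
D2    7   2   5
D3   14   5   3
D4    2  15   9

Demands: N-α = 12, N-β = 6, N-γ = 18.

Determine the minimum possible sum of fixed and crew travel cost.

Open {D2, D3, D4}: assign each demand point to its cheapest open site.
  N-α→D4 12×2=24, N-β→D2 6×2=12, N-γ→D3 18×3=54
  crew travel cost 90, fixed 16 → total 106.
Compare {D1, D3, D4}: crew travel cost 90 + fixed 21 = 111.
Compare {D1, D2, D3, D4}: crew travel cost 90 + fixed 24 = 114.
Compare {D3, D4}: crew travel cost 108 + fixed 13 = 121.
All other subsets cost ≥ 111. Minimum total cost: 106.

106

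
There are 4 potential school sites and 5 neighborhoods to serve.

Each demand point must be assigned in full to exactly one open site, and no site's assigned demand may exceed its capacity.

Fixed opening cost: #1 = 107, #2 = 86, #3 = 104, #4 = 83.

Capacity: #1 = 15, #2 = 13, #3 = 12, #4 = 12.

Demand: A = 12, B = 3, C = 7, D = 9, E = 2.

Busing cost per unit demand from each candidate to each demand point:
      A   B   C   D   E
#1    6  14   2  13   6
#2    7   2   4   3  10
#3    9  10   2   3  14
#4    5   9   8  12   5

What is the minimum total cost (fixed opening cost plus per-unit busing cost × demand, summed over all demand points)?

Open {#1, #2, #4}; cheapest assignment that respects the capacities:
  #1 (cap 15, load 9): C, E — cost 7×2 + 2×6 = 26
  #2 (cap 13, load 12): B, D — cost 3×2 + 9×3 = 33
  #4 (cap 12, load 12): A — cost 12×5 = 60
  Shipping 119, fixed 276 → total 395.
  Any other capacity-feasible assignment to {#1, #2, #4} ships for at least 119.
Compare {#2, #3, #4}: its best feasible assignment gives total 408.
Compare {#1, #2, #3}: its best feasible assignment gives total 428.
Every other set of open sites that can feasibly serve all demand totals ≥ 408 even under its best assignment. Minimum: 395.

395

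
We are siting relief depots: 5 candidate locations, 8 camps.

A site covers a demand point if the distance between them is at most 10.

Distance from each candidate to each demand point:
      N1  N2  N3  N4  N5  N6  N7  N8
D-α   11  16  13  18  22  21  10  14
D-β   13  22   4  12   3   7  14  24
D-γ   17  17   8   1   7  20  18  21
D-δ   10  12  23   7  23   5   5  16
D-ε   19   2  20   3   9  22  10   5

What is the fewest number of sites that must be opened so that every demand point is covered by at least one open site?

3

Coverage sets (demand points within 10 of each site):
  D-α: {N7}
  D-β: {N3, N5, N6}
  D-γ: {N3, N4, N5}
  D-δ: {N1, N4, N6, N7}
  D-ε: {N2, N4, N5, N7, N8}
No 2 sites suffice: every size-2 union leaves at least one demand point uncovered.
But {D-β, D-δ, D-ε} covers everything, so the minimum is 3.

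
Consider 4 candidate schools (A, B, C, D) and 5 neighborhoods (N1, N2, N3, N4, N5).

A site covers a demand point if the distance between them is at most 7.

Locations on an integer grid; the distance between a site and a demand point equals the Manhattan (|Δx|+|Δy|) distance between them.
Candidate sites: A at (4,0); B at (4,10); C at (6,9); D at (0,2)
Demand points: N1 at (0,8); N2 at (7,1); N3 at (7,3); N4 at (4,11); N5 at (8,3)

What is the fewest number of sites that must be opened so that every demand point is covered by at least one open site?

2

Coverage sets (demand points within 7 of each site):
  A: {N2, N3, N5}
  B: {N1, N4}
  C: {N1, N3, N4}
  D: {N1}
No single site covers all 5 demand points.
But {A, B} covers everything, so the minimum is 2.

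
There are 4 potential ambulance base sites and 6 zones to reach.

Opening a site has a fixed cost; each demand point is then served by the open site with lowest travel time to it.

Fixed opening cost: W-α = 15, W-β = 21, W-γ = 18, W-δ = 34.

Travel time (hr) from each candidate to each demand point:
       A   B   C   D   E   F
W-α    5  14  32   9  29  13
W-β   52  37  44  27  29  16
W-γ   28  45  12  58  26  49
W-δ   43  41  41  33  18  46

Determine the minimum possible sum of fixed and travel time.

Open {W-α, W-γ}: assign each demand point to its cheapest open site.
  A→W-α 5, B→W-α 14, C→W-γ 12, D→W-α 9, E→W-γ 26, F→W-α 13
  travel time 79, fixed 33 → total 112.
Compare {W-α}: travel time 102 + fixed 15 = 117.
Compare {W-α, W-β, W-γ}: travel time 79 + fixed 54 = 133.
Compare {W-α, W-β}: travel time 102 + fixed 36 = 138.
All other subsets cost ≥ 117. Minimum total cost: 112.

112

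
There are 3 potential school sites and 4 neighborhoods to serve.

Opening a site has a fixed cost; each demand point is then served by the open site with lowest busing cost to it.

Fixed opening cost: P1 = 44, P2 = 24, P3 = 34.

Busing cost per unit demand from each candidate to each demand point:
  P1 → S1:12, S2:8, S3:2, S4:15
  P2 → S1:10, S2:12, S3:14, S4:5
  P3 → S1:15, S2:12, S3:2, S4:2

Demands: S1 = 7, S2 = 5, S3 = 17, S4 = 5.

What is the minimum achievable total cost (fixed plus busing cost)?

Open {P2, P3}: assign each demand point to its cheapest open site.
  S1→P2 7×10=70, S2→P2 5×12=60, S3→P3 17×2=34, S4→P3 5×2=10
  busing cost 174, fixed 58 → total 232.
Compare {P1, P2}: busing cost 169 + fixed 68 = 237.
Compare {P3}: busing cost 209 + fixed 34 = 243.
Compare {P1, P3}: busing cost 168 + fixed 78 = 246.
All other subsets cost ≥ 237. Minimum total cost: 232.

232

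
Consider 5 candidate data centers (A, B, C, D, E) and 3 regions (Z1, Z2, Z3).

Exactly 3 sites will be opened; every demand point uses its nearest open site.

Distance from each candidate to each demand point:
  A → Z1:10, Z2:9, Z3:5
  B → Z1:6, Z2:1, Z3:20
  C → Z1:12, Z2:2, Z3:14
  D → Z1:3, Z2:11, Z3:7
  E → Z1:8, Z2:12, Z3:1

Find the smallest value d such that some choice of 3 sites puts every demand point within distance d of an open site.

3

Open {B, D, E}.
  Farthest demand point is Z1 at distance 3 (to D); all others are ≤ 3.
With {C, D, E} the worst case is 3.
With {A, B, D} the worst case is 5.
No size-3 selection achieves below 3.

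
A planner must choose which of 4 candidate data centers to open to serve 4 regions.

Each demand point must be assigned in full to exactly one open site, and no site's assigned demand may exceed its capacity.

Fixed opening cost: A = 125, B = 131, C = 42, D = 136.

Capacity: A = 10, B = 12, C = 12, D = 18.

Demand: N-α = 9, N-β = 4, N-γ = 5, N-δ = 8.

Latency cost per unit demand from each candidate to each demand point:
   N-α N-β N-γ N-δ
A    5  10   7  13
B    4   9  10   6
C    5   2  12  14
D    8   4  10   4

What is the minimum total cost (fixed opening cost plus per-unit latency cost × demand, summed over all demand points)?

Open {C, D}; cheapest assignment that respects the capacities:
  C (cap 12, load 9): N-α — cost 9×5 = 45
  D (cap 18, load 17): N-β, N-γ, N-δ — cost 4×4 + 5×10 + 8×4 = 98
  Shipping 143, fixed 178 → total 321.
  Any other capacity-feasible assignment to {C, D} ships for at least 143.
Compare {B, D}: its best feasible assignment gives total 401.
Compare {A, D}: its best feasible assignment gives total 404.
Every other set of open sites that can feasibly serve all demand totals ≥ 401 even under its best assignment. Minimum: 321.

321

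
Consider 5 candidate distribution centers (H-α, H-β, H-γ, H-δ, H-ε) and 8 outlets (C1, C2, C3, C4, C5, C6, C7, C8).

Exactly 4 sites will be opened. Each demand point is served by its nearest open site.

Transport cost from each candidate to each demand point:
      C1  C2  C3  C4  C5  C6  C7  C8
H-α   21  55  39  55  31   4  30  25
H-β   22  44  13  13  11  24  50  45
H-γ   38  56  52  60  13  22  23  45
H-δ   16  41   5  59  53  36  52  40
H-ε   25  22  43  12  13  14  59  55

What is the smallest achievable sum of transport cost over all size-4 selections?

Open {H-α, H-γ, H-δ, H-ε}.
  C1→H-δ 16, C2→H-ε 22, C3→H-δ 5, C4→H-ε 12, C5→H-γ 13, C6→H-α 4, C7→H-γ 23, C8→H-α 25  ⇒ total 120.
Compare {H-α, H-β, H-δ, H-ε}: total 125.
Compare {H-α, H-β, H-γ, H-ε}: total 131.
No size-4 selection does better; minimum is 120.

120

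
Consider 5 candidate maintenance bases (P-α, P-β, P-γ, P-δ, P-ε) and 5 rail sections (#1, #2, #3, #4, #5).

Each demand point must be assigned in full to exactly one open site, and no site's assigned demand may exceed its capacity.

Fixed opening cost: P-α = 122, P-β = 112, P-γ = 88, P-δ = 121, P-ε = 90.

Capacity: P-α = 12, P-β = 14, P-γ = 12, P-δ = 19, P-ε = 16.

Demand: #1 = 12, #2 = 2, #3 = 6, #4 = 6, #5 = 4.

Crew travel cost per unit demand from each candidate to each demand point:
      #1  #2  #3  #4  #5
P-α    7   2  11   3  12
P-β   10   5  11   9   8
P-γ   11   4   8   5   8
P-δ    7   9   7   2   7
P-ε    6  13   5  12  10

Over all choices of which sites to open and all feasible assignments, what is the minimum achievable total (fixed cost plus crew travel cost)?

Open {P-δ, P-ε}; cheapest assignment that respects the capacities:
  P-δ (cap 19, load 18): #2, #3, #4, #5 — cost 2×9 + 6×7 + 6×2 + 4×7 = 100
  P-ε (cap 16, load 12): #1 — cost 12×6 = 72
  Shipping 172, fixed 211 → total 383.
  Any other capacity-feasible assignment to {P-δ, P-ε} ships for at least 172.
Compare {P-γ, P-δ}: its best feasible assignment gives total 393.
Compare {P-α, P-δ}: its best feasible assignment gives total 427.
Every other set of open sites that can feasibly serve all demand totals ≥ 393 even under its best assignment. Minimum: 383.

383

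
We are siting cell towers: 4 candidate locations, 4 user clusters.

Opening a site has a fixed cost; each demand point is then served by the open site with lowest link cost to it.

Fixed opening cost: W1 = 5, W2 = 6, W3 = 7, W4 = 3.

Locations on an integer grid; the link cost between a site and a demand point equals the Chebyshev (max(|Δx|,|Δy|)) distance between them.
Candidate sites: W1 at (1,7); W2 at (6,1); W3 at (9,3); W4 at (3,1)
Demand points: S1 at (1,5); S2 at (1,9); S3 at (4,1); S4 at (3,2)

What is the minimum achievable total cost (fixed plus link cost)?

14

Open {W1, W4}: assign each demand point to its cheapest open site.
  S1→W1 2, S2→W1 2, S3→W4 1, S4→W4 1
  link cost 6, fixed 8 → total 14.
Compare {W4}: link cost 14 + fixed 3 = 17.
Compare {W1}: link cost 15 + fixed 5 = 20.
Compare {W1, W2}: link cost 9 + fixed 11 = 20.
All other subsets cost ≥ 17. Minimum total cost: 14.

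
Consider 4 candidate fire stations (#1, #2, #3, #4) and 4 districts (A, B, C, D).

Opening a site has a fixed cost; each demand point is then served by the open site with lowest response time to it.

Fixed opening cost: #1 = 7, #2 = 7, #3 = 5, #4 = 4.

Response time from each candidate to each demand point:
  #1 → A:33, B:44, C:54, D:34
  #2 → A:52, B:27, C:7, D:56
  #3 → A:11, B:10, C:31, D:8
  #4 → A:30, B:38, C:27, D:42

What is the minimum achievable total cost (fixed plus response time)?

Open {#2, #3}: assign each demand point to its cheapest open site.
  A→#3 11, B→#3 10, C→#2 7, D→#3 8
  response time 36, fixed 12 → total 48.
Compare {#2, #3, #4}: response time 36 + fixed 16 = 52.
Compare {#1, #2, #3}: response time 36 + fixed 19 = 55.
Compare {#1, #2, #3, #4}: response time 36 + fixed 23 = 59.
All other subsets cost ≥ 52. Minimum total cost: 48.

48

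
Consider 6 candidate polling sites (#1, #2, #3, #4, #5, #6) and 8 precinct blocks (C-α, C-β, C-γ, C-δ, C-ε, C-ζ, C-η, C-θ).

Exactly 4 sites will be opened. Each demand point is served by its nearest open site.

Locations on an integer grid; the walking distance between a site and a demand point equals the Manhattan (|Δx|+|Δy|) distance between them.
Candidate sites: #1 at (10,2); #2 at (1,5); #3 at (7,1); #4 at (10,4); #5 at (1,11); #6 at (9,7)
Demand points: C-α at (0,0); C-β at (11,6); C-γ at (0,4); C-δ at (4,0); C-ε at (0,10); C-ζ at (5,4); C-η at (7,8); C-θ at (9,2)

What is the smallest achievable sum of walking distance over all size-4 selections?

Open {#2, #3, #5, #6}.
  C-α→#2 6, C-β→#6 3, C-γ→#2 2, C-δ→#3 4, C-ε→#5 2, C-ζ→#2 5, C-η→#6 3, C-θ→#3 3  ⇒ total 28.
Compare {#1, #2, #3, #6}: total 30.
Compare {#1, #2, #5, #6}: total 30.
No size-4 selection does better; minimum is 28.

28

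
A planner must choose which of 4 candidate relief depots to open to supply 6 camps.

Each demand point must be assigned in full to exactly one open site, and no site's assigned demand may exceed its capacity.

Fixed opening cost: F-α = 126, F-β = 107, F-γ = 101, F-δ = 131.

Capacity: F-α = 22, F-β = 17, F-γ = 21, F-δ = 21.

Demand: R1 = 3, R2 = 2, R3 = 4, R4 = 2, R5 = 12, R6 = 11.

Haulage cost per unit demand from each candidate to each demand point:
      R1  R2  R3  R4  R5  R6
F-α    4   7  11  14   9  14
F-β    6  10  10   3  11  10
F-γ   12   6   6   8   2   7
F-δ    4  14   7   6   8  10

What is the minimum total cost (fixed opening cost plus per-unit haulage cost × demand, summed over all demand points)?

Open {F-β, F-γ}; cheapest assignment that respects the capacities:
  F-β (cap 17, load 16): R1, R4, R6 — cost 3×6 + 2×3 + 11×10 = 134
  F-γ (cap 21, load 18): R2, R3, R5 — cost 2×6 + 4×6 + 12×2 = 60
  Shipping 194, fixed 208 → total 402.
  Any other capacity-feasible assignment to {F-β, F-γ} ships for at least 194.
Compare {F-γ, F-δ}: its best feasible assignment gives total 426.
Compare {F-α, F-γ}: its best feasible assignment gives total 469.
Every other set of open sites that can feasibly serve all demand totals ≥ 426 even under its best assignment. Minimum: 402.

402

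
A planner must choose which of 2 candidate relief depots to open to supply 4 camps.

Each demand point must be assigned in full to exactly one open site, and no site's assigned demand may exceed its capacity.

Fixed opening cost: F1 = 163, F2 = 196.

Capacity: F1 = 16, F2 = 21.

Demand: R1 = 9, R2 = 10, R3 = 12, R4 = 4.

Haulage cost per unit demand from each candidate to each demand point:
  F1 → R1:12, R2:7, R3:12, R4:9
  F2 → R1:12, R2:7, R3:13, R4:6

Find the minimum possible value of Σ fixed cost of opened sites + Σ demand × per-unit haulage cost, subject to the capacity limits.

717

Open {F1, F2}; cheapest assignment that respects the capacities:
  F1 (cap 16, load 16): R3, R4 — cost 12×12 + 4×9 = 180
  F2 (cap 21, load 19): R1, R2 — cost 9×12 + 10×7 = 178
  Shipping 358, fixed 359 → total 717.
  Any other capacity-feasible assignment to {F1, F2} ships for at least 358.
Total demand is 35 and no other set of sites has combined capacity ≥ 35, so {F1, F2} is the only feasible choice of open sites. Minimum: 717.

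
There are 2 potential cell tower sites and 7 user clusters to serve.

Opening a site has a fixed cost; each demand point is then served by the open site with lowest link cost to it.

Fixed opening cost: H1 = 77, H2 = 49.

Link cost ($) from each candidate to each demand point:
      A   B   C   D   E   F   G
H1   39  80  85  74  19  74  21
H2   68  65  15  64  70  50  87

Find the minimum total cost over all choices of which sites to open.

Open {H1, H2}: assign each demand point to its cheapest open site.
  A→H1 39, B→H2 65, C→H2 15, D→H2 64, E→H1 19, F→H2 50, G→H1 21
  link cost 273, fixed 126 → total 399.
Compare {H2}: link cost 419 + fixed 49 = 468.
Compare {H1}: link cost 392 + fixed 77 = 469.

399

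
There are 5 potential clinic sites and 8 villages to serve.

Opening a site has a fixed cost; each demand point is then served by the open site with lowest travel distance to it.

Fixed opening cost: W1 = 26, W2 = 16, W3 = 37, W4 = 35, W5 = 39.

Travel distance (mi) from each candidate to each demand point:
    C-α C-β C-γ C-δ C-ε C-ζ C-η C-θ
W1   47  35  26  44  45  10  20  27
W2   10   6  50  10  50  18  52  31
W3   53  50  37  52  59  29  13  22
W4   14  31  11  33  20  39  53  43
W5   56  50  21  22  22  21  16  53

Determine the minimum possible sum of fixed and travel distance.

189

Open {W2, W5}: assign each demand point to its cheapest open site.
  C-α→W2 10, C-β→W2 6, C-γ→W5 21, C-δ→W2 10, C-ε→W5 22, C-ζ→W2 18, C-η→W5 16, C-θ→W2 31
  travel distance 134, fixed 55 → total 189.
Compare {W1, W2, W4}: travel distance 114 + fixed 77 = 191.
Compare {W1, W2}: travel distance 154 + fixed 42 = 196.
Compare {W2, W3, W4}: travel distance 110 + fixed 88 = 198.
All other subsets cost ≥ 191. Minimum total cost: 189.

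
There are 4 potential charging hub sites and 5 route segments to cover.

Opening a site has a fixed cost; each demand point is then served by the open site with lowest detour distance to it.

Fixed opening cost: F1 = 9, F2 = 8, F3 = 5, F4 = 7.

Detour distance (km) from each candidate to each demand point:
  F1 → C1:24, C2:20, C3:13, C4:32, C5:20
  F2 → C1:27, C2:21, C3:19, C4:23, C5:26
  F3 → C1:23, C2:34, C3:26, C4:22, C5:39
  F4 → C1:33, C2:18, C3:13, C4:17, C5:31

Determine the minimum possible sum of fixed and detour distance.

108

Open {F1, F4}: assign each demand point to its cheapest open site.
  C1→F1 24, C2→F4 18, C3→F1 13, C4→F4 17, C5→F1 20
  detour distance 92, fixed 16 → total 108.
Compare {F1, F3}: detour distance 98 + fixed 14 = 112.
Compare {F1, F3, F4}: detour distance 91 + fixed 21 = 112.
Compare {F3, F4}: detour distance 102 + fixed 12 = 114.
All other subsets cost ≥ 112. Minimum total cost: 108.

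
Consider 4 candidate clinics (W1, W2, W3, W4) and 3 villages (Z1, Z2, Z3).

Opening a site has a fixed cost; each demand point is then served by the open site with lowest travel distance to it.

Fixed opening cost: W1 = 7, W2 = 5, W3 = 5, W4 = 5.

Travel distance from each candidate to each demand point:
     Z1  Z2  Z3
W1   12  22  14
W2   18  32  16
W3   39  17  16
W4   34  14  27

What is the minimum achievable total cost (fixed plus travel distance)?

52

Open {W1, W4}: assign each demand point to its cheapest open site.
  Z1→W1 12, Z2→W4 14, Z3→W1 14
  travel distance 40, fixed 12 → total 52.
Compare {W1}: travel distance 48 + fixed 7 = 55.
Compare {W1, W3}: travel distance 43 + fixed 12 = 55.
Compare {W1, W2, W4}: travel distance 40 + fixed 17 = 57.
All other subsets cost ≥ 55. Minimum total cost: 52.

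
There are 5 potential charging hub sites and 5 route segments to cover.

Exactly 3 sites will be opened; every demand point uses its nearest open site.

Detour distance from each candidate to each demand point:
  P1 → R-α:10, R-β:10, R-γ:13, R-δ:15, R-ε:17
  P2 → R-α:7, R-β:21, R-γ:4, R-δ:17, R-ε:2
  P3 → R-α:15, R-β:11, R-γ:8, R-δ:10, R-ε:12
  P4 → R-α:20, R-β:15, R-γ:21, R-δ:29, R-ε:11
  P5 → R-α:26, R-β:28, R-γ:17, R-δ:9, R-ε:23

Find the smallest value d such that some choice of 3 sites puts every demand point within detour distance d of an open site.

10

Open {P1, P2, P3}.
  Farthest demand point is R-β at detour distance 10 (to P1); all others are ≤ 10.
With {P1, P2, P5} the worst case is 10.
With {P1, P3, P4} the worst case is 11.
No size-3 selection achieves below 10.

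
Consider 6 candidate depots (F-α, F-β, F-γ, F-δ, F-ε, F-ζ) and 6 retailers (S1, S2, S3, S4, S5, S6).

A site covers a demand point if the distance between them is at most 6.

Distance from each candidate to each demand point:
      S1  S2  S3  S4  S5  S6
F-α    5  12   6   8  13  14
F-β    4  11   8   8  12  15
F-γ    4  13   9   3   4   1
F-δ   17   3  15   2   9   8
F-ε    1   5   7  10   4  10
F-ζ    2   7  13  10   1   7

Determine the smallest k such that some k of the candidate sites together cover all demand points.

3

Coverage sets (demand points within 6 of each site):
  F-α: {S1, S3}
  F-β: {S1}
  F-γ: {S1, S4, S5, S6}
  F-δ: {S2, S4}
  F-ε: {S1, S2, S5}
  F-ζ: {S1, S5}
No 2 sites suffice: every size-2 union leaves at least one demand point uncovered.
But {F-α, F-γ, F-δ} covers everything, so the minimum is 3.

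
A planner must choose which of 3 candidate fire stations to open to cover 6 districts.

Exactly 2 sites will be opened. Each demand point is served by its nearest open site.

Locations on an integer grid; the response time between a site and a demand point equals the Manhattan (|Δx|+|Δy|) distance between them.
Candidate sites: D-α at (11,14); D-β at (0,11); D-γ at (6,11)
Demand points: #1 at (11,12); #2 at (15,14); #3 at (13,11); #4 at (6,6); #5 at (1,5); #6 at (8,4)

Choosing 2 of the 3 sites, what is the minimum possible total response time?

Open {D-α, D-γ}.
  #1→D-α 2, #2→D-α 4, #3→D-α 5, #4→D-γ 5, #5→D-γ 11, #6→D-γ 9  ⇒ total 36.
Compare {D-α, D-β}: total 42.
Compare {D-β, D-γ}: total 46.

36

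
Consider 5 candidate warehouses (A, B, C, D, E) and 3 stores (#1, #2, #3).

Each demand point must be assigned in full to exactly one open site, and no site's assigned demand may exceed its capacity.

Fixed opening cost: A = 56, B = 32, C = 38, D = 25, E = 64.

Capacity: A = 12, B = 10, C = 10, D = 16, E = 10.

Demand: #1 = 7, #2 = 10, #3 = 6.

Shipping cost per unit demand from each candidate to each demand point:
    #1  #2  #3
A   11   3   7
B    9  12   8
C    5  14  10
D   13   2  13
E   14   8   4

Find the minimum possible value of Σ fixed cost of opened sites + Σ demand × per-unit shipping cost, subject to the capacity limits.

Open {C, D}; cheapest assignment that respects the capacities:
  C (cap 10, load 7): #1 — cost 7×5 = 35
  D (cap 16, load 16): #2, #3 — cost 10×2 + 6×13 = 98
  Shipping 133, fixed 63 → total 196.
  Any other capacity-feasible assignment to {C, D} ships for at least 133.
Compare {B, C, D}: its best feasible assignment gives total 198.
Compare {C, D, E}: its best feasible assignment gives total 206.
Every other set of open sites that can feasibly serve all demand totals ≥ 198 even under its best assignment. Minimum: 196.

196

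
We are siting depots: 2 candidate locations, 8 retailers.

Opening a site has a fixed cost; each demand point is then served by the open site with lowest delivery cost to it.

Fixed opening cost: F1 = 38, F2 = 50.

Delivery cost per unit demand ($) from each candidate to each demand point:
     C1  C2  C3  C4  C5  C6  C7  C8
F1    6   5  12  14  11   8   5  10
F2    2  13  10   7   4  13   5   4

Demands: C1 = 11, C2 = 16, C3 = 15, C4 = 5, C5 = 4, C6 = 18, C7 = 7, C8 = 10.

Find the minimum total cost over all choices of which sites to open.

Open {F1, F2}: assign each demand point to its cheapest open site.
  C1→F2 11×2=22, C2→F1 16×5=80, C3→F2 15×10=150, C4→F2 5×7=35, C5→F2 4×4=16, C6→F1 18×8=144, C7→F1 7×5=35, C8→F2 10×4=40
  delivery cost 522, fixed 88 → total 610.
Compare {F1}: delivery cost 719 + fixed 38 = 757.
Compare {F2}: delivery cost 740 + fixed 50 = 790.

610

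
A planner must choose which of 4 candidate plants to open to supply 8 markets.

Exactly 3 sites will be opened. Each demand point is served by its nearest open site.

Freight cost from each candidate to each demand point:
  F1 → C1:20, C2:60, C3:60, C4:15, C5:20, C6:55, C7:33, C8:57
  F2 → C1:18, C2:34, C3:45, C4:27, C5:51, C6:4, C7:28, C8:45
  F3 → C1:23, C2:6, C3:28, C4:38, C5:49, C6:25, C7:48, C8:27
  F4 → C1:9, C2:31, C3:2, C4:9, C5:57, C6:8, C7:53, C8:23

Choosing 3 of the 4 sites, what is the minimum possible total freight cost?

110

Open {F1, F3, F4}.
  C1→F4 9, C2→F3 6, C3→F4 2, C4→F4 9, C5→F1 20, C6→F4 8, C7→F1 33, C8→F4 23  ⇒ total 110.
Compare {F1, F2, F4}: total 126.
Compare {F2, F3, F4}: total 130.
No size-3 selection does better; minimum is 110.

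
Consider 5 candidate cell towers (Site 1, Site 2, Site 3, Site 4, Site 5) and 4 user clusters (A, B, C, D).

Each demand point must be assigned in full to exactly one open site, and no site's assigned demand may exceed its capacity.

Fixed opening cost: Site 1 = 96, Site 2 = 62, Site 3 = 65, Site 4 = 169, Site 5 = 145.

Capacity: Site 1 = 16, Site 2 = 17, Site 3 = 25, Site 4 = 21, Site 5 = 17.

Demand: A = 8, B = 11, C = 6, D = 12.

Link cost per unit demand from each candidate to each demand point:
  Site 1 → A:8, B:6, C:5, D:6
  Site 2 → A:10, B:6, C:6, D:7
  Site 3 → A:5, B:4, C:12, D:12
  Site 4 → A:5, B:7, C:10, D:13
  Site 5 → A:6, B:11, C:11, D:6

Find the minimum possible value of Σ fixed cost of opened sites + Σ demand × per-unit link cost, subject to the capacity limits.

Open {Site 2, Site 3}; cheapest assignment that respects the capacities:
  Site 2 (cap 17, load 12): D — cost 12×7 = 84
  Site 3 (cap 25, load 25): A, B, C — cost 8×5 + 11×4 + 6×12 = 156
  Shipping 240, fixed 127 → total 367.
  Any other capacity-feasible assignment to {Site 2, Site 3} ships for at least 240.
Compare {Site 1, Site 3}: its best feasible assignment gives total 389.
Compare {Site 1, Site 2, Site 3}: its best feasible assignment gives total 415.
Every other set of open sites that can feasibly serve all demand totals ≥ 389 even under its best assignment. Minimum: 367.

367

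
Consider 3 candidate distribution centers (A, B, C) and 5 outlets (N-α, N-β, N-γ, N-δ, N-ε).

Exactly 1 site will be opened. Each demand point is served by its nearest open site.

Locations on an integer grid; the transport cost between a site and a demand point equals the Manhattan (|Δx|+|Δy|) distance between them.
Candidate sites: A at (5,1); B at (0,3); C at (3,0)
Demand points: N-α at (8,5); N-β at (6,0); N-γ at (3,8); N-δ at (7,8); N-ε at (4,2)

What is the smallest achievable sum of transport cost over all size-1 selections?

29

Open {A}.
  N-α→A 7, N-β→A 2, N-γ→A 9, N-δ→A 9, N-ε→A 2  ⇒ total 29.
Compare {C}: total 36.
Compare {B}: total 44.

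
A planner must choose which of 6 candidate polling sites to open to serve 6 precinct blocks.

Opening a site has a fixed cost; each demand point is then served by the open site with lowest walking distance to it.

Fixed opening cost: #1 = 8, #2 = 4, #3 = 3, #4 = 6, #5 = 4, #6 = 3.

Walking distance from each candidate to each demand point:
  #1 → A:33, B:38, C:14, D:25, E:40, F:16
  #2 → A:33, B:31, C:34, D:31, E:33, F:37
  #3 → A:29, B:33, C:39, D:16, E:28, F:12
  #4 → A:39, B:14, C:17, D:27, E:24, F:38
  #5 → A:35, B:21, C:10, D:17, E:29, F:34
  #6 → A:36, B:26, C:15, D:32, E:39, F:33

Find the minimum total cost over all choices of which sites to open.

118

Open {#3, #4, #5}: assign each demand point to its cheapest open site.
  A→#3 29, B→#4 14, C→#5 10, D→#3 16, E→#4 24, F→#3 12
  walking distance 105, fixed 13 → total 118.
Compare {#3, #4}: walking distance 112 + fixed 9 = 121.
Compare {#3, #4, #5, #6}: walking distance 105 + fixed 16 = 121.
Compare {#3, #4, #6}: walking distance 110 + fixed 12 = 122.
All other subsets cost ≥ 121. Minimum total cost: 118.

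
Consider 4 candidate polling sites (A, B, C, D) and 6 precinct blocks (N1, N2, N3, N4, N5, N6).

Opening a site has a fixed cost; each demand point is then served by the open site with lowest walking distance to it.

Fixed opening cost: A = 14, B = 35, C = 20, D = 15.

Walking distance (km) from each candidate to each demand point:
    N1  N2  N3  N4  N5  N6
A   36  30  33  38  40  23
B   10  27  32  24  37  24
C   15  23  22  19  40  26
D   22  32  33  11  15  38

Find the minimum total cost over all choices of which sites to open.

147

Open {C, D}: assign each demand point to its cheapest open site.
  N1→C 15, N2→C 23, N3→C 22, N4→D 11, N5→D 15, N6→C 26
  walking distance 112, fixed 35 → total 147.
Compare {A, C, D}: walking distance 109 + fixed 49 = 158.
Compare {A, D}: walking distance 134 + fixed 29 = 163.
Compare {C}: walking distance 145 + fixed 20 = 165.
All other subsets cost ≥ 158. Minimum total cost: 147.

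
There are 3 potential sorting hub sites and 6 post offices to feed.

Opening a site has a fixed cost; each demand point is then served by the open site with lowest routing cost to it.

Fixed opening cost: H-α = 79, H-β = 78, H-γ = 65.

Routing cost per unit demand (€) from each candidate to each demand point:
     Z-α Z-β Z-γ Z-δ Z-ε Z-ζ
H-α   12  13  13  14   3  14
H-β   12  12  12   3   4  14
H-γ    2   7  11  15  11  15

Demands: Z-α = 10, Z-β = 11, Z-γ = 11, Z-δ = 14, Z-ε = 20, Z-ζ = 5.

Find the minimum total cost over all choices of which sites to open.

Open {H-β, H-γ}: assign each demand point to its cheapest open site.
  Z-α→H-γ 10×2=20, Z-β→H-γ 11×7=77, Z-γ→H-γ 11×11=121, Z-δ→H-β 14×3=42, Z-ε→H-β 20×4=80, Z-ζ→H-β 5×14=70
  routing cost 410, fixed 143 → total 553.
Compare {H-α, H-β, H-γ}: routing cost 390 + fixed 222 = 612.
Compare {H-β}: routing cost 576 + fixed 78 = 654.
Compare {H-α, H-γ}: routing cost 544 + fixed 144 = 688.
All other subsets cost ≥ 612. Minimum total cost: 553.

553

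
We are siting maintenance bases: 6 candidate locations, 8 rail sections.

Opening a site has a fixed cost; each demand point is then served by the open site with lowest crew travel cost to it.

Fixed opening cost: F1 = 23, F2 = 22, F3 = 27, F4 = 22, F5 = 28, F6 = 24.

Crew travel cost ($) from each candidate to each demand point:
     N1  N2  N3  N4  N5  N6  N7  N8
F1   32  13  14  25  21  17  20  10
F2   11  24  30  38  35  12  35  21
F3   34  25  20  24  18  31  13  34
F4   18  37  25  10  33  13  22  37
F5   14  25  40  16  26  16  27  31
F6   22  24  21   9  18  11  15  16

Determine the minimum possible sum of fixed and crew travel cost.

159

Open {F1, F6}: assign each demand point to its cheapest open site.
  N1→F6 22, N2→F1 13, N3→F1 14, N4→F6 9, N5→F6 18, N6→F6 11, N7→F6 15, N8→F1 10
  crew travel cost 112, fixed 47 → total 159.
Compare {F6}: crew travel cost 136 + fixed 24 = 160.
Compare {F1, F4}: crew travel cost 119 + fixed 45 = 164.
Compare {F1, F2, F6}: crew travel cost 101 + fixed 69 = 170.
All other subsets cost ≥ 160. Minimum total cost: 159.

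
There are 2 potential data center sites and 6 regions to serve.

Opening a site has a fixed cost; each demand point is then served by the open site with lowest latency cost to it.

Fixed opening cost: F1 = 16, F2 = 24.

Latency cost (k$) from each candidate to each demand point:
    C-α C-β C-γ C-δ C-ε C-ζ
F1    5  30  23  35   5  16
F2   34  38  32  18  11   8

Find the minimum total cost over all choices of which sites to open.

Open {F1, F2}: assign each demand point to its cheapest open site.
  C-α→F1 5, C-β→F1 30, C-γ→F1 23, C-δ→F2 18, C-ε→F1 5, C-ζ→F2 8
  latency cost 89, fixed 40 → total 129.
Compare {F1}: latency cost 114 + fixed 16 = 130.
Compare {F2}: latency cost 141 + fixed 24 = 165.

129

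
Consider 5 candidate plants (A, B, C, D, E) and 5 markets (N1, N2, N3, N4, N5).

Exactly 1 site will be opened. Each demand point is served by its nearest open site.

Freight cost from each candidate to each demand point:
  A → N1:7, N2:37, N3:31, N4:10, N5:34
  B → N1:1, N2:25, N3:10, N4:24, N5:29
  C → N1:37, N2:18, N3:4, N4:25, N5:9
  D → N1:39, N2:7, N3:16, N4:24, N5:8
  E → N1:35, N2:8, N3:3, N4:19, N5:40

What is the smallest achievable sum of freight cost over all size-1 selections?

89

Open {B}.
  N1→B 1, N2→B 25, N3→B 10, N4→B 24, N5→B 29  ⇒ total 89.
Compare {C}: total 93.
Compare {D}: total 94.
No size-1 selection does better; minimum is 89.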